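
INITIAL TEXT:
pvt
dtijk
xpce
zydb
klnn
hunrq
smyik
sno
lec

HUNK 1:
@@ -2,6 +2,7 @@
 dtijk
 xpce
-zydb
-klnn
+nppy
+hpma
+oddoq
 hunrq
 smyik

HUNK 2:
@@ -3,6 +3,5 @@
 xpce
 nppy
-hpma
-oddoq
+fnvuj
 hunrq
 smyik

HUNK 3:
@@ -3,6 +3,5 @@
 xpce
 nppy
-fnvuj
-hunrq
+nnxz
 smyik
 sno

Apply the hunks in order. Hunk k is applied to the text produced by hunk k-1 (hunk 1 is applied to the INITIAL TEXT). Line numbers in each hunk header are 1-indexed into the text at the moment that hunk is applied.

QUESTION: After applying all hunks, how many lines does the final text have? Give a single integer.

Hunk 1: at line 2 remove [zydb,klnn] add [nppy,hpma,oddoq] -> 10 lines: pvt dtijk xpce nppy hpma oddoq hunrq smyik sno lec
Hunk 2: at line 3 remove [hpma,oddoq] add [fnvuj] -> 9 lines: pvt dtijk xpce nppy fnvuj hunrq smyik sno lec
Hunk 3: at line 3 remove [fnvuj,hunrq] add [nnxz] -> 8 lines: pvt dtijk xpce nppy nnxz smyik sno lec
Final line count: 8

Answer: 8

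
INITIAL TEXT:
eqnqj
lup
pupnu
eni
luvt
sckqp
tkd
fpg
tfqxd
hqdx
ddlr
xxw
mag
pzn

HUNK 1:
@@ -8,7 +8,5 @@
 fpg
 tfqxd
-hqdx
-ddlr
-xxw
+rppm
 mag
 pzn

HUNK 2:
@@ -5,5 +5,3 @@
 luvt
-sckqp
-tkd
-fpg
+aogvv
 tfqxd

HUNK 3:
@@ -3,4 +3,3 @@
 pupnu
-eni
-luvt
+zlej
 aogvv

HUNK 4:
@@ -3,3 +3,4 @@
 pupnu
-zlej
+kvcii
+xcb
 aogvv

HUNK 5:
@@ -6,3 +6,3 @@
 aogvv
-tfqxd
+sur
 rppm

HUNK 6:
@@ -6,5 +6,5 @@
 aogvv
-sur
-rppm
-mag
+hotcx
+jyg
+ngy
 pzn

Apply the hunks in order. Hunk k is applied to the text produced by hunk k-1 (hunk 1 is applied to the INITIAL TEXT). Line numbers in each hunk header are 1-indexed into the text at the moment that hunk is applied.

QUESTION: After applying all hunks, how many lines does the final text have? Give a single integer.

Answer: 10

Derivation:
Hunk 1: at line 8 remove [hqdx,ddlr,xxw] add [rppm] -> 12 lines: eqnqj lup pupnu eni luvt sckqp tkd fpg tfqxd rppm mag pzn
Hunk 2: at line 5 remove [sckqp,tkd,fpg] add [aogvv] -> 10 lines: eqnqj lup pupnu eni luvt aogvv tfqxd rppm mag pzn
Hunk 3: at line 3 remove [eni,luvt] add [zlej] -> 9 lines: eqnqj lup pupnu zlej aogvv tfqxd rppm mag pzn
Hunk 4: at line 3 remove [zlej] add [kvcii,xcb] -> 10 lines: eqnqj lup pupnu kvcii xcb aogvv tfqxd rppm mag pzn
Hunk 5: at line 6 remove [tfqxd] add [sur] -> 10 lines: eqnqj lup pupnu kvcii xcb aogvv sur rppm mag pzn
Hunk 6: at line 6 remove [sur,rppm,mag] add [hotcx,jyg,ngy] -> 10 lines: eqnqj lup pupnu kvcii xcb aogvv hotcx jyg ngy pzn
Final line count: 10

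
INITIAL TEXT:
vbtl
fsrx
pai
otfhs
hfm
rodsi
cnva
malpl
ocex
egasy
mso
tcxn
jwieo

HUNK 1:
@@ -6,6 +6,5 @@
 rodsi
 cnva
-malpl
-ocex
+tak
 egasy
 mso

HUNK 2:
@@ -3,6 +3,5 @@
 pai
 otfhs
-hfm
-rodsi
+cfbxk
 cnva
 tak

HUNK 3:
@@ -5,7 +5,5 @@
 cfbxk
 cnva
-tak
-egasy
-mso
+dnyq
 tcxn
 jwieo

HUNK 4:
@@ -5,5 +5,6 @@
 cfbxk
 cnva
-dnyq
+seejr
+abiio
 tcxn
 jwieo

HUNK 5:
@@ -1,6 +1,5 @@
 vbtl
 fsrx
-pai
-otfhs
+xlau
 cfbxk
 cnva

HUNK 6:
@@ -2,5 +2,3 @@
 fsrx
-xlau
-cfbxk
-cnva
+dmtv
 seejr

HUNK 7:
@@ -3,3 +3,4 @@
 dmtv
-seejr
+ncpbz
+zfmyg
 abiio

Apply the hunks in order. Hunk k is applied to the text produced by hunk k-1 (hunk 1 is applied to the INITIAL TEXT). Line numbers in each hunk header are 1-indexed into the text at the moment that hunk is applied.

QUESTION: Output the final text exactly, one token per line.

Hunk 1: at line 6 remove [malpl,ocex] add [tak] -> 12 lines: vbtl fsrx pai otfhs hfm rodsi cnva tak egasy mso tcxn jwieo
Hunk 2: at line 3 remove [hfm,rodsi] add [cfbxk] -> 11 lines: vbtl fsrx pai otfhs cfbxk cnva tak egasy mso tcxn jwieo
Hunk 3: at line 5 remove [tak,egasy,mso] add [dnyq] -> 9 lines: vbtl fsrx pai otfhs cfbxk cnva dnyq tcxn jwieo
Hunk 4: at line 5 remove [dnyq] add [seejr,abiio] -> 10 lines: vbtl fsrx pai otfhs cfbxk cnva seejr abiio tcxn jwieo
Hunk 5: at line 1 remove [pai,otfhs] add [xlau] -> 9 lines: vbtl fsrx xlau cfbxk cnva seejr abiio tcxn jwieo
Hunk 6: at line 2 remove [xlau,cfbxk,cnva] add [dmtv] -> 7 lines: vbtl fsrx dmtv seejr abiio tcxn jwieo
Hunk 7: at line 3 remove [seejr] add [ncpbz,zfmyg] -> 8 lines: vbtl fsrx dmtv ncpbz zfmyg abiio tcxn jwieo

Answer: vbtl
fsrx
dmtv
ncpbz
zfmyg
abiio
tcxn
jwieo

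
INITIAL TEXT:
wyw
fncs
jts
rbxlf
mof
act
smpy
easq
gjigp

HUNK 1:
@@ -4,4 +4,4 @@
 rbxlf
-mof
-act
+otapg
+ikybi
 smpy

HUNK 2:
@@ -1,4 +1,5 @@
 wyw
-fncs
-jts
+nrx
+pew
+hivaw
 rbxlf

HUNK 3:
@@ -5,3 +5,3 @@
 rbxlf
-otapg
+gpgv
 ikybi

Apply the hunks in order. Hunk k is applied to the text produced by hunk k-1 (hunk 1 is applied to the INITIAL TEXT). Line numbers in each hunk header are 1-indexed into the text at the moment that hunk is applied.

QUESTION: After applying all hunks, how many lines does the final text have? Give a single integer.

Hunk 1: at line 4 remove [mof,act] add [otapg,ikybi] -> 9 lines: wyw fncs jts rbxlf otapg ikybi smpy easq gjigp
Hunk 2: at line 1 remove [fncs,jts] add [nrx,pew,hivaw] -> 10 lines: wyw nrx pew hivaw rbxlf otapg ikybi smpy easq gjigp
Hunk 3: at line 5 remove [otapg] add [gpgv] -> 10 lines: wyw nrx pew hivaw rbxlf gpgv ikybi smpy easq gjigp
Final line count: 10

Answer: 10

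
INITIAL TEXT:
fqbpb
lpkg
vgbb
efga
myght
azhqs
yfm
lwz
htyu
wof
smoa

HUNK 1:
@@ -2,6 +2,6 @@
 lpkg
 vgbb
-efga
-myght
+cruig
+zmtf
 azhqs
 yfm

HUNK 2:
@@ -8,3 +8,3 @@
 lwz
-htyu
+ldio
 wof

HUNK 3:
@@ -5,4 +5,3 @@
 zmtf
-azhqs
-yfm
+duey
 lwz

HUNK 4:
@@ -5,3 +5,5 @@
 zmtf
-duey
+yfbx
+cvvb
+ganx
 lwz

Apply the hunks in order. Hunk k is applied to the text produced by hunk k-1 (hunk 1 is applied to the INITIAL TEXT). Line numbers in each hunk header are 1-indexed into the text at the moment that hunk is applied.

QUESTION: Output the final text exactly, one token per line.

Hunk 1: at line 2 remove [efga,myght] add [cruig,zmtf] -> 11 lines: fqbpb lpkg vgbb cruig zmtf azhqs yfm lwz htyu wof smoa
Hunk 2: at line 8 remove [htyu] add [ldio] -> 11 lines: fqbpb lpkg vgbb cruig zmtf azhqs yfm lwz ldio wof smoa
Hunk 3: at line 5 remove [azhqs,yfm] add [duey] -> 10 lines: fqbpb lpkg vgbb cruig zmtf duey lwz ldio wof smoa
Hunk 4: at line 5 remove [duey] add [yfbx,cvvb,ganx] -> 12 lines: fqbpb lpkg vgbb cruig zmtf yfbx cvvb ganx lwz ldio wof smoa

Answer: fqbpb
lpkg
vgbb
cruig
zmtf
yfbx
cvvb
ganx
lwz
ldio
wof
smoa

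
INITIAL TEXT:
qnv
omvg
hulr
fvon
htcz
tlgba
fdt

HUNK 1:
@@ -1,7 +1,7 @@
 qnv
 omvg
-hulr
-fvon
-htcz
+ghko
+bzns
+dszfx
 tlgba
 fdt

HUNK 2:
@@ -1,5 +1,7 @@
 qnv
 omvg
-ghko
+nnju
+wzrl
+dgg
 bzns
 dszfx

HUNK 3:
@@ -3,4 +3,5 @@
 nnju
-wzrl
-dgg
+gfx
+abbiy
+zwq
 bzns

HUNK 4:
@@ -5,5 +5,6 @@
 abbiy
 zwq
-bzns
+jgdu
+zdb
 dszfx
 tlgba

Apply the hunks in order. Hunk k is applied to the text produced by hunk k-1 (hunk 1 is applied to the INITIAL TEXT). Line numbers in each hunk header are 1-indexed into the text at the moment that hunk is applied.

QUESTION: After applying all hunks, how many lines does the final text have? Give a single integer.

Hunk 1: at line 1 remove [hulr,fvon,htcz] add [ghko,bzns,dszfx] -> 7 lines: qnv omvg ghko bzns dszfx tlgba fdt
Hunk 2: at line 1 remove [ghko] add [nnju,wzrl,dgg] -> 9 lines: qnv omvg nnju wzrl dgg bzns dszfx tlgba fdt
Hunk 3: at line 3 remove [wzrl,dgg] add [gfx,abbiy,zwq] -> 10 lines: qnv omvg nnju gfx abbiy zwq bzns dszfx tlgba fdt
Hunk 4: at line 5 remove [bzns] add [jgdu,zdb] -> 11 lines: qnv omvg nnju gfx abbiy zwq jgdu zdb dszfx tlgba fdt
Final line count: 11

Answer: 11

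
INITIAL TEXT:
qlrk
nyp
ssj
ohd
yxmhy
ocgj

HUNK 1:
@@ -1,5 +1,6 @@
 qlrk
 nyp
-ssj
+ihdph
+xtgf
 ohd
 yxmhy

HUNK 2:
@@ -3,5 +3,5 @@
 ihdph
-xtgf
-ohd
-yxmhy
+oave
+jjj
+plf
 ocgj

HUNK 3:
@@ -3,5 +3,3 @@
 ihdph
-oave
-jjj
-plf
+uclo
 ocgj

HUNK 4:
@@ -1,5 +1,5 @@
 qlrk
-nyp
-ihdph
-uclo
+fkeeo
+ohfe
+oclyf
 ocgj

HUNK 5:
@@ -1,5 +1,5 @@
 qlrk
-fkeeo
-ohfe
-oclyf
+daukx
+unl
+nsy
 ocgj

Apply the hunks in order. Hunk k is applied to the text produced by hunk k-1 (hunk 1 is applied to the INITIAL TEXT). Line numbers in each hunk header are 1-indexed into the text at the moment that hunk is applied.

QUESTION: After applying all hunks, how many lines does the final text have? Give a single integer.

Hunk 1: at line 1 remove [ssj] add [ihdph,xtgf] -> 7 lines: qlrk nyp ihdph xtgf ohd yxmhy ocgj
Hunk 2: at line 3 remove [xtgf,ohd,yxmhy] add [oave,jjj,plf] -> 7 lines: qlrk nyp ihdph oave jjj plf ocgj
Hunk 3: at line 3 remove [oave,jjj,plf] add [uclo] -> 5 lines: qlrk nyp ihdph uclo ocgj
Hunk 4: at line 1 remove [nyp,ihdph,uclo] add [fkeeo,ohfe,oclyf] -> 5 lines: qlrk fkeeo ohfe oclyf ocgj
Hunk 5: at line 1 remove [fkeeo,ohfe,oclyf] add [daukx,unl,nsy] -> 5 lines: qlrk daukx unl nsy ocgj
Final line count: 5

Answer: 5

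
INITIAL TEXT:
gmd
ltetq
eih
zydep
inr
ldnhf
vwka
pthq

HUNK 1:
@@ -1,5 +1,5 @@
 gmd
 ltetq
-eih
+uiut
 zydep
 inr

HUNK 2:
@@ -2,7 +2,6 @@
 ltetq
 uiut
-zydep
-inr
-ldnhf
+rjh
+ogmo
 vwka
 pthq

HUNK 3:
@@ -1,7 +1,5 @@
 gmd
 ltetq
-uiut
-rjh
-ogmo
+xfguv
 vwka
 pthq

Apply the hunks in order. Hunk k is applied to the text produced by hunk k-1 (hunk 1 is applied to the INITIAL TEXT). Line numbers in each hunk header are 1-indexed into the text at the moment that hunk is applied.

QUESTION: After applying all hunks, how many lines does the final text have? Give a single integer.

Answer: 5

Derivation:
Hunk 1: at line 1 remove [eih] add [uiut] -> 8 lines: gmd ltetq uiut zydep inr ldnhf vwka pthq
Hunk 2: at line 2 remove [zydep,inr,ldnhf] add [rjh,ogmo] -> 7 lines: gmd ltetq uiut rjh ogmo vwka pthq
Hunk 3: at line 1 remove [uiut,rjh,ogmo] add [xfguv] -> 5 lines: gmd ltetq xfguv vwka pthq
Final line count: 5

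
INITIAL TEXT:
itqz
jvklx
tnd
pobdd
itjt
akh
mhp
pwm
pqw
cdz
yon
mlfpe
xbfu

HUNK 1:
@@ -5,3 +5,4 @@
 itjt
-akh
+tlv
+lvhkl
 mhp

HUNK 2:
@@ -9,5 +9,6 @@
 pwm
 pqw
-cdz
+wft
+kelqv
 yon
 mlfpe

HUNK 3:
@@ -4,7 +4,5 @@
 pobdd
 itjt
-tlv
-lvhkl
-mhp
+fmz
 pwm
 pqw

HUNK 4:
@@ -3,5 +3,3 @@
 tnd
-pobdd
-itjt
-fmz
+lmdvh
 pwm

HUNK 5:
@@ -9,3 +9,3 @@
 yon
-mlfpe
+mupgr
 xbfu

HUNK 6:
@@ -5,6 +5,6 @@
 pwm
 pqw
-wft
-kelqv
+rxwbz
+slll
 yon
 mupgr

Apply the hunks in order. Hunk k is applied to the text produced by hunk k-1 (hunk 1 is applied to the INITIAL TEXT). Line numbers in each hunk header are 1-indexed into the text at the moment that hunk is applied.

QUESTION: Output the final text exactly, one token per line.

Hunk 1: at line 5 remove [akh] add [tlv,lvhkl] -> 14 lines: itqz jvklx tnd pobdd itjt tlv lvhkl mhp pwm pqw cdz yon mlfpe xbfu
Hunk 2: at line 9 remove [cdz] add [wft,kelqv] -> 15 lines: itqz jvklx tnd pobdd itjt tlv lvhkl mhp pwm pqw wft kelqv yon mlfpe xbfu
Hunk 3: at line 4 remove [tlv,lvhkl,mhp] add [fmz] -> 13 lines: itqz jvklx tnd pobdd itjt fmz pwm pqw wft kelqv yon mlfpe xbfu
Hunk 4: at line 3 remove [pobdd,itjt,fmz] add [lmdvh] -> 11 lines: itqz jvklx tnd lmdvh pwm pqw wft kelqv yon mlfpe xbfu
Hunk 5: at line 9 remove [mlfpe] add [mupgr] -> 11 lines: itqz jvklx tnd lmdvh pwm pqw wft kelqv yon mupgr xbfu
Hunk 6: at line 5 remove [wft,kelqv] add [rxwbz,slll] -> 11 lines: itqz jvklx tnd lmdvh pwm pqw rxwbz slll yon mupgr xbfu

Answer: itqz
jvklx
tnd
lmdvh
pwm
pqw
rxwbz
slll
yon
mupgr
xbfu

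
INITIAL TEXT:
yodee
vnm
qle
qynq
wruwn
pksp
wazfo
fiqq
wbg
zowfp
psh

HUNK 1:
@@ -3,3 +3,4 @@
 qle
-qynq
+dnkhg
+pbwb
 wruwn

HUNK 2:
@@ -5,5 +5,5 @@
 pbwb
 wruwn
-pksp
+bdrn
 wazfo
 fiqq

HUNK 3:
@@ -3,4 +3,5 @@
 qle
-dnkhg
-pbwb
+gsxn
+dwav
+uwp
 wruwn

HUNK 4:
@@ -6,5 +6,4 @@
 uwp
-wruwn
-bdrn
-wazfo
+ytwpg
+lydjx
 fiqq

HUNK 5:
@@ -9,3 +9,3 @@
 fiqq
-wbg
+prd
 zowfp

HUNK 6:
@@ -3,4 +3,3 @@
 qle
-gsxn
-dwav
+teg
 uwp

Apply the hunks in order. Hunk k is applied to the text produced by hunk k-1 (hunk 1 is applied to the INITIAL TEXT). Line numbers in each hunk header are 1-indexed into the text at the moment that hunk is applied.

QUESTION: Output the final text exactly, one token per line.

Hunk 1: at line 3 remove [qynq] add [dnkhg,pbwb] -> 12 lines: yodee vnm qle dnkhg pbwb wruwn pksp wazfo fiqq wbg zowfp psh
Hunk 2: at line 5 remove [pksp] add [bdrn] -> 12 lines: yodee vnm qle dnkhg pbwb wruwn bdrn wazfo fiqq wbg zowfp psh
Hunk 3: at line 3 remove [dnkhg,pbwb] add [gsxn,dwav,uwp] -> 13 lines: yodee vnm qle gsxn dwav uwp wruwn bdrn wazfo fiqq wbg zowfp psh
Hunk 4: at line 6 remove [wruwn,bdrn,wazfo] add [ytwpg,lydjx] -> 12 lines: yodee vnm qle gsxn dwav uwp ytwpg lydjx fiqq wbg zowfp psh
Hunk 5: at line 9 remove [wbg] add [prd] -> 12 lines: yodee vnm qle gsxn dwav uwp ytwpg lydjx fiqq prd zowfp psh
Hunk 6: at line 3 remove [gsxn,dwav] add [teg] -> 11 lines: yodee vnm qle teg uwp ytwpg lydjx fiqq prd zowfp psh

Answer: yodee
vnm
qle
teg
uwp
ytwpg
lydjx
fiqq
prd
zowfp
psh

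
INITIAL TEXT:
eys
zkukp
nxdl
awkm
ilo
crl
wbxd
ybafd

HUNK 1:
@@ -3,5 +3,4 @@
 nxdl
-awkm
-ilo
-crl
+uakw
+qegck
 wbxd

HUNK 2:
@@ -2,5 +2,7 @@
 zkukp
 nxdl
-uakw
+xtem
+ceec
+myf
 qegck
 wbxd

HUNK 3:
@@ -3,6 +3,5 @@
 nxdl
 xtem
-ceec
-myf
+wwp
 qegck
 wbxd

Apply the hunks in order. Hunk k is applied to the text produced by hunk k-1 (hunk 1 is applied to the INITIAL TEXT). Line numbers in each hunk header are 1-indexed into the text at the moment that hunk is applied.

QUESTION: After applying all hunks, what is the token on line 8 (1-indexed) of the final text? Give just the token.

Hunk 1: at line 3 remove [awkm,ilo,crl] add [uakw,qegck] -> 7 lines: eys zkukp nxdl uakw qegck wbxd ybafd
Hunk 2: at line 2 remove [uakw] add [xtem,ceec,myf] -> 9 lines: eys zkukp nxdl xtem ceec myf qegck wbxd ybafd
Hunk 3: at line 3 remove [ceec,myf] add [wwp] -> 8 lines: eys zkukp nxdl xtem wwp qegck wbxd ybafd
Final line 8: ybafd

Answer: ybafd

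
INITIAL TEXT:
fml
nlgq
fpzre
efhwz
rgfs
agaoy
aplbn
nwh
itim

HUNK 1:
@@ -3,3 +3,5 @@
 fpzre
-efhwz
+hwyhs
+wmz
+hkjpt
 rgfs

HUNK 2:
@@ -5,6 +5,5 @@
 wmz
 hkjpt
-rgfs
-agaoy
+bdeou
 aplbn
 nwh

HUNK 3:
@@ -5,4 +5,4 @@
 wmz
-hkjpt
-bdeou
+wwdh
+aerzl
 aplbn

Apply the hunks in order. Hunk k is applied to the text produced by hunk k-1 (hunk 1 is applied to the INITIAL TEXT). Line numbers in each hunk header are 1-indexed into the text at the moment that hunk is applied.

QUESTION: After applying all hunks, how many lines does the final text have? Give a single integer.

Hunk 1: at line 3 remove [efhwz] add [hwyhs,wmz,hkjpt] -> 11 lines: fml nlgq fpzre hwyhs wmz hkjpt rgfs agaoy aplbn nwh itim
Hunk 2: at line 5 remove [rgfs,agaoy] add [bdeou] -> 10 lines: fml nlgq fpzre hwyhs wmz hkjpt bdeou aplbn nwh itim
Hunk 3: at line 5 remove [hkjpt,bdeou] add [wwdh,aerzl] -> 10 lines: fml nlgq fpzre hwyhs wmz wwdh aerzl aplbn nwh itim
Final line count: 10

Answer: 10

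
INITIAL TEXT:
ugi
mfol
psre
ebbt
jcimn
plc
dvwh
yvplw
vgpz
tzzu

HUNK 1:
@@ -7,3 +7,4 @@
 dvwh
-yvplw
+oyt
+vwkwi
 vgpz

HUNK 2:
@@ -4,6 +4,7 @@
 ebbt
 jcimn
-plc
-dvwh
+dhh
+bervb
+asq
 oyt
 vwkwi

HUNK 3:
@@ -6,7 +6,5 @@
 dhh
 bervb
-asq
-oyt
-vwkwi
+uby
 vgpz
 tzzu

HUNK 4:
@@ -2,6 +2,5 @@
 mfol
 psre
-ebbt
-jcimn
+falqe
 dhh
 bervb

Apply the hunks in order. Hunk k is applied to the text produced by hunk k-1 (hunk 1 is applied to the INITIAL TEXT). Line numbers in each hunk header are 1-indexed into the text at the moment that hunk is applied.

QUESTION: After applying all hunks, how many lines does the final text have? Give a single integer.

Hunk 1: at line 7 remove [yvplw] add [oyt,vwkwi] -> 11 lines: ugi mfol psre ebbt jcimn plc dvwh oyt vwkwi vgpz tzzu
Hunk 2: at line 4 remove [plc,dvwh] add [dhh,bervb,asq] -> 12 lines: ugi mfol psre ebbt jcimn dhh bervb asq oyt vwkwi vgpz tzzu
Hunk 3: at line 6 remove [asq,oyt,vwkwi] add [uby] -> 10 lines: ugi mfol psre ebbt jcimn dhh bervb uby vgpz tzzu
Hunk 4: at line 2 remove [ebbt,jcimn] add [falqe] -> 9 lines: ugi mfol psre falqe dhh bervb uby vgpz tzzu
Final line count: 9

Answer: 9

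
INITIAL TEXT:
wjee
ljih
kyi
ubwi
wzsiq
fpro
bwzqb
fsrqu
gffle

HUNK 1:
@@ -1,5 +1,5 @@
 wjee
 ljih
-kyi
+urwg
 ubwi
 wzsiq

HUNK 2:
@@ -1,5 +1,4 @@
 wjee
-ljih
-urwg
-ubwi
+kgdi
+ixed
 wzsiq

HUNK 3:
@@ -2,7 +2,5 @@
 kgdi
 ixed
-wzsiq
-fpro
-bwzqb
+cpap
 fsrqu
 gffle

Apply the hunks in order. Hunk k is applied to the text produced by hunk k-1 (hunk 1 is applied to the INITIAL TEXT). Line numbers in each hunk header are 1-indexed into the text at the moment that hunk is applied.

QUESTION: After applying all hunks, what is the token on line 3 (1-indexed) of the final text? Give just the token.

Hunk 1: at line 1 remove [kyi] add [urwg] -> 9 lines: wjee ljih urwg ubwi wzsiq fpro bwzqb fsrqu gffle
Hunk 2: at line 1 remove [ljih,urwg,ubwi] add [kgdi,ixed] -> 8 lines: wjee kgdi ixed wzsiq fpro bwzqb fsrqu gffle
Hunk 3: at line 2 remove [wzsiq,fpro,bwzqb] add [cpap] -> 6 lines: wjee kgdi ixed cpap fsrqu gffle
Final line 3: ixed

Answer: ixed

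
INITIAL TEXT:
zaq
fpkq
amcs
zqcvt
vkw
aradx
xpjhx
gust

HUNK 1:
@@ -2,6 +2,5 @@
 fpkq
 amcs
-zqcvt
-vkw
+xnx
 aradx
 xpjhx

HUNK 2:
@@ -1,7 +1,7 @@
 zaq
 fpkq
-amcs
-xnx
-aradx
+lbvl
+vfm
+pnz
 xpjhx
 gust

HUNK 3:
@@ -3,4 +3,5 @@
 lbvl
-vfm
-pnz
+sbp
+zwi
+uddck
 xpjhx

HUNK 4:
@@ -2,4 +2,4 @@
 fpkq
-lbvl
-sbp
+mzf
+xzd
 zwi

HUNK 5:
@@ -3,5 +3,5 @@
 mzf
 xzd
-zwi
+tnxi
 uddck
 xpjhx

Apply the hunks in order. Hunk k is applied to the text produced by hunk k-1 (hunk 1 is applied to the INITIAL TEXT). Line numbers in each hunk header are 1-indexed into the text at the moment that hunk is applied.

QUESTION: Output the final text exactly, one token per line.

Hunk 1: at line 2 remove [zqcvt,vkw] add [xnx] -> 7 lines: zaq fpkq amcs xnx aradx xpjhx gust
Hunk 2: at line 1 remove [amcs,xnx,aradx] add [lbvl,vfm,pnz] -> 7 lines: zaq fpkq lbvl vfm pnz xpjhx gust
Hunk 3: at line 3 remove [vfm,pnz] add [sbp,zwi,uddck] -> 8 lines: zaq fpkq lbvl sbp zwi uddck xpjhx gust
Hunk 4: at line 2 remove [lbvl,sbp] add [mzf,xzd] -> 8 lines: zaq fpkq mzf xzd zwi uddck xpjhx gust
Hunk 5: at line 3 remove [zwi] add [tnxi] -> 8 lines: zaq fpkq mzf xzd tnxi uddck xpjhx gust

Answer: zaq
fpkq
mzf
xzd
tnxi
uddck
xpjhx
gust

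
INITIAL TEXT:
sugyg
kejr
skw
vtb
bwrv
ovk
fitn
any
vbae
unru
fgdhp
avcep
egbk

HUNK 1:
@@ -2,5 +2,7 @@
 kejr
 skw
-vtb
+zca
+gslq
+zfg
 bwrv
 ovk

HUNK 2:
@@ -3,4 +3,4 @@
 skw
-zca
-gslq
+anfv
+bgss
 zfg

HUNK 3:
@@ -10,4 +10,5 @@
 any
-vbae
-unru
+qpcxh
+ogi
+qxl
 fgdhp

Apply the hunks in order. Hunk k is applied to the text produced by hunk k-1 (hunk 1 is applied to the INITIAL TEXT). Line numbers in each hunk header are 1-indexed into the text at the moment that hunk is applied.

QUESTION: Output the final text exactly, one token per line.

Hunk 1: at line 2 remove [vtb] add [zca,gslq,zfg] -> 15 lines: sugyg kejr skw zca gslq zfg bwrv ovk fitn any vbae unru fgdhp avcep egbk
Hunk 2: at line 3 remove [zca,gslq] add [anfv,bgss] -> 15 lines: sugyg kejr skw anfv bgss zfg bwrv ovk fitn any vbae unru fgdhp avcep egbk
Hunk 3: at line 10 remove [vbae,unru] add [qpcxh,ogi,qxl] -> 16 lines: sugyg kejr skw anfv bgss zfg bwrv ovk fitn any qpcxh ogi qxl fgdhp avcep egbk

Answer: sugyg
kejr
skw
anfv
bgss
zfg
bwrv
ovk
fitn
any
qpcxh
ogi
qxl
fgdhp
avcep
egbk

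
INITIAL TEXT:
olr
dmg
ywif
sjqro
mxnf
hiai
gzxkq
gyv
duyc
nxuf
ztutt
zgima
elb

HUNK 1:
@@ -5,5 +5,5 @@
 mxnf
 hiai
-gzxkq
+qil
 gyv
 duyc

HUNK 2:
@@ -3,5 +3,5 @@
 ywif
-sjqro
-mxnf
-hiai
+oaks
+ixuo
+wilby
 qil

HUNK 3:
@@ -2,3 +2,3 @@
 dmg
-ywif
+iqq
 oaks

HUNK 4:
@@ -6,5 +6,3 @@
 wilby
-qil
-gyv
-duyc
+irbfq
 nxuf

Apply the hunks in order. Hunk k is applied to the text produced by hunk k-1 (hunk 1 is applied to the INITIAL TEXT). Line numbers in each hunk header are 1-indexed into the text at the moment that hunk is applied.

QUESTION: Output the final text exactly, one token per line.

Hunk 1: at line 5 remove [gzxkq] add [qil] -> 13 lines: olr dmg ywif sjqro mxnf hiai qil gyv duyc nxuf ztutt zgima elb
Hunk 2: at line 3 remove [sjqro,mxnf,hiai] add [oaks,ixuo,wilby] -> 13 lines: olr dmg ywif oaks ixuo wilby qil gyv duyc nxuf ztutt zgima elb
Hunk 3: at line 2 remove [ywif] add [iqq] -> 13 lines: olr dmg iqq oaks ixuo wilby qil gyv duyc nxuf ztutt zgima elb
Hunk 4: at line 6 remove [qil,gyv,duyc] add [irbfq] -> 11 lines: olr dmg iqq oaks ixuo wilby irbfq nxuf ztutt zgima elb

Answer: olr
dmg
iqq
oaks
ixuo
wilby
irbfq
nxuf
ztutt
zgima
elb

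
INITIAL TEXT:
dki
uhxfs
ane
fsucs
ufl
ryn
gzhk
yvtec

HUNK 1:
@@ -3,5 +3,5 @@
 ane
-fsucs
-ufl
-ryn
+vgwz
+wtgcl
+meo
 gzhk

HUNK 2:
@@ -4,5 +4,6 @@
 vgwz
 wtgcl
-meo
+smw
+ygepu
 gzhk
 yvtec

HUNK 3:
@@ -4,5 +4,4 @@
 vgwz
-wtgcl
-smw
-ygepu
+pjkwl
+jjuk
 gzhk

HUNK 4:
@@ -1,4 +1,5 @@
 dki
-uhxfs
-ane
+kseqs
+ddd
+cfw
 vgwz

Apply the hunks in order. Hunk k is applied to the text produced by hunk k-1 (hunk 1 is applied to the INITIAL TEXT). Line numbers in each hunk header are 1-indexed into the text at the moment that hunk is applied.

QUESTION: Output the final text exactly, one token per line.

Hunk 1: at line 3 remove [fsucs,ufl,ryn] add [vgwz,wtgcl,meo] -> 8 lines: dki uhxfs ane vgwz wtgcl meo gzhk yvtec
Hunk 2: at line 4 remove [meo] add [smw,ygepu] -> 9 lines: dki uhxfs ane vgwz wtgcl smw ygepu gzhk yvtec
Hunk 3: at line 4 remove [wtgcl,smw,ygepu] add [pjkwl,jjuk] -> 8 lines: dki uhxfs ane vgwz pjkwl jjuk gzhk yvtec
Hunk 4: at line 1 remove [uhxfs,ane] add [kseqs,ddd,cfw] -> 9 lines: dki kseqs ddd cfw vgwz pjkwl jjuk gzhk yvtec

Answer: dki
kseqs
ddd
cfw
vgwz
pjkwl
jjuk
gzhk
yvtec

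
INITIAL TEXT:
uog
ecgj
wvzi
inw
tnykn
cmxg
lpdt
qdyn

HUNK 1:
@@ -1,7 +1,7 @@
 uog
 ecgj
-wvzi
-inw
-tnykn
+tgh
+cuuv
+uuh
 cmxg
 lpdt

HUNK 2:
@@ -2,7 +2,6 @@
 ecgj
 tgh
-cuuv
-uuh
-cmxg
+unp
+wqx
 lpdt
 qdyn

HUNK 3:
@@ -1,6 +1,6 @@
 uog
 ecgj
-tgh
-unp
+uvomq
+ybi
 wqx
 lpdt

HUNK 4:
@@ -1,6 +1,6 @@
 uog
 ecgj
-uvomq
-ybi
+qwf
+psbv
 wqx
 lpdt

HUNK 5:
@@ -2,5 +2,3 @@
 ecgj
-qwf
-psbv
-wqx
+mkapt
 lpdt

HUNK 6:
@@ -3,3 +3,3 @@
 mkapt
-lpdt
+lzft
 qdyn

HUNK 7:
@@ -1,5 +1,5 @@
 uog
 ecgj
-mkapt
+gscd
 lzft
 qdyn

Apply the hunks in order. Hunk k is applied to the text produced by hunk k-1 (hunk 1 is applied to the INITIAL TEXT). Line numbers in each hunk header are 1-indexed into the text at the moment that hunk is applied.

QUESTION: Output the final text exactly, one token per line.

Answer: uog
ecgj
gscd
lzft
qdyn

Derivation:
Hunk 1: at line 1 remove [wvzi,inw,tnykn] add [tgh,cuuv,uuh] -> 8 lines: uog ecgj tgh cuuv uuh cmxg lpdt qdyn
Hunk 2: at line 2 remove [cuuv,uuh,cmxg] add [unp,wqx] -> 7 lines: uog ecgj tgh unp wqx lpdt qdyn
Hunk 3: at line 1 remove [tgh,unp] add [uvomq,ybi] -> 7 lines: uog ecgj uvomq ybi wqx lpdt qdyn
Hunk 4: at line 1 remove [uvomq,ybi] add [qwf,psbv] -> 7 lines: uog ecgj qwf psbv wqx lpdt qdyn
Hunk 5: at line 2 remove [qwf,psbv,wqx] add [mkapt] -> 5 lines: uog ecgj mkapt lpdt qdyn
Hunk 6: at line 3 remove [lpdt] add [lzft] -> 5 lines: uog ecgj mkapt lzft qdyn
Hunk 7: at line 1 remove [mkapt] add [gscd] -> 5 lines: uog ecgj gscd lzft qdyn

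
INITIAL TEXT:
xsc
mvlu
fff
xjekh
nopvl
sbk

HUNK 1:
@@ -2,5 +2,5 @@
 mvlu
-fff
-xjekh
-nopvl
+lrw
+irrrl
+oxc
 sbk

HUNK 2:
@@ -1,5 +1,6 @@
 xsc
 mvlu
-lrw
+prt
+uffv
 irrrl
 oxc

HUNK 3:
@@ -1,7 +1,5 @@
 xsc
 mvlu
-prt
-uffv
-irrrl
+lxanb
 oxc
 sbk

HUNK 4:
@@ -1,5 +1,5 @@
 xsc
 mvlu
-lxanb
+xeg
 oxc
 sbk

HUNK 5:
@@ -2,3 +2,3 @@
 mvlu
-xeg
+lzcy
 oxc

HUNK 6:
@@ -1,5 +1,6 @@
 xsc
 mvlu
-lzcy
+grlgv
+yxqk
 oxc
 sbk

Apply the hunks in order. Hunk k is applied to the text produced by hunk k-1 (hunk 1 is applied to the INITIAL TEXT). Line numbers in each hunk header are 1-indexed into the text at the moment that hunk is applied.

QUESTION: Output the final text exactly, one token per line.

Answer: xsc
mvlu
grlgv
yxqk
oxc
sbk

Derivation:
Hunk 1: at line 2 remove [fff,xjekh,nopvl] add [lrw,irrrl,oxc] -> 6 lines: xsc mvlu lrw irrrl oxc sbk
Hunk 2: at line 1 remove [lrw] add [prt,uffv] -> 7 lines: xsc mvlu prt uffv irrrl oxc sbk
Hunk 3: at line 1 remove [prt,uffv,irrrl] add [lxanb] -> 5 lines: xsc mvlu lxanb oxc sbk
Hunk 4: at line 1 remove [lxanb] add [xeg] -> 5 lines: xsc mvlu xeg oxc sbk
Hunk 5: at line 2 remove [xeg] add [lzcy] -> 5 lines: xsc mvlu lzcy oxc sbk
Hunk 6: at line 1 remove [lzcy] add [grlgv,yxqk] -> 6 lines: xsc mvlu grlgv yxqk oxc sbk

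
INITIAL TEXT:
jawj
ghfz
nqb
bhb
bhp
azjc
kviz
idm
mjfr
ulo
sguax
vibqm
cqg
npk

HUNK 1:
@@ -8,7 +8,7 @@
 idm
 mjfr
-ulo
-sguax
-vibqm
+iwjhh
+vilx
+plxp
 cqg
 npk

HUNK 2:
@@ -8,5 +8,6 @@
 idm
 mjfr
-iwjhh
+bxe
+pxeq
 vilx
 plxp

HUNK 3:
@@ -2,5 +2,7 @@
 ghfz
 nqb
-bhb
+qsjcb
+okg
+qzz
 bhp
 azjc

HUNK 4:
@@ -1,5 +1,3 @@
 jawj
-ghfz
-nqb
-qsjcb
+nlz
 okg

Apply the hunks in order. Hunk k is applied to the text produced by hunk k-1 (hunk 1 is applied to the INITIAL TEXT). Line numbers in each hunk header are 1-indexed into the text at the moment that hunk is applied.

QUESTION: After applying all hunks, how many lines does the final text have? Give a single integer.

Answer: 15

Derivation:
Hunk 1: at line 8 remove [ulo,sguax,vibqm] add [iwjhh,vilx,plxp] -> 14 lines: jawj ghfz nqb bhb bhp azjc kviz idm mjfr iwjhh vilx plxp cqg npk
Hunk 2: at line 8 remove [iwjhh] add [bxe,pxeq] -> 15 lines: jawj ghfz nqb bhb bhp azjc kviz idm mjfr bxe pxeq vilx plxp cqg npk
Hunk 3: at line 2 remove [bhb] add [qsjcb,okg,qzz] -> 17 lines: jawj ghfz nqb qsjcb okg qzz bhp azjc kviz idm mjfr bxe pxeq vilx plxp cqg npk
Hunk 4: at line 1 remove [ghfz,nqb,qsjcb] add [nlz] -> 15 lines: jawj nlz okg qzz bhp azjc kviz idm mjfr bxe pxeq vilx plxp cqg npk
Final line count: 15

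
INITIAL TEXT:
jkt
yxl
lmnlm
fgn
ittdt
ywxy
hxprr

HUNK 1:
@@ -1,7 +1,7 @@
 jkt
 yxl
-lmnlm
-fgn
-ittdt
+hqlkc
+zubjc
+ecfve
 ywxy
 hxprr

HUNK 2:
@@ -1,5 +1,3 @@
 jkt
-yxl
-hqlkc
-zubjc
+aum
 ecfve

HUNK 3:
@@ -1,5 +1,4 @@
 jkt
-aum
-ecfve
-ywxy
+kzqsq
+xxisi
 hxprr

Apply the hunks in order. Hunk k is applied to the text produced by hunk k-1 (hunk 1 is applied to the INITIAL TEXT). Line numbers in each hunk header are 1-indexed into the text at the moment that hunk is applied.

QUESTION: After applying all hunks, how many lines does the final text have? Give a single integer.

Hunk 1: at line 1 remove [lmnlm,fgn,ittdt] add [hqlkc,zubjc,ecfve] -> 7 lines: jkt yxl hqlkc zubjc ecfve ywxy hxprr
Hunk 2: at line 1 remove [yxl,hqlkc,zubjc] add [aum] -> 5 lines: jkt aum ecfve ywxy hxprr
Hunk 3: at line 1 remove [aum,ecfve,ywxy] add [kzqsq,xxisi] -> 4 lines: jkt kzqsq xxisi hxprr
Final line count: 4

Answer: 4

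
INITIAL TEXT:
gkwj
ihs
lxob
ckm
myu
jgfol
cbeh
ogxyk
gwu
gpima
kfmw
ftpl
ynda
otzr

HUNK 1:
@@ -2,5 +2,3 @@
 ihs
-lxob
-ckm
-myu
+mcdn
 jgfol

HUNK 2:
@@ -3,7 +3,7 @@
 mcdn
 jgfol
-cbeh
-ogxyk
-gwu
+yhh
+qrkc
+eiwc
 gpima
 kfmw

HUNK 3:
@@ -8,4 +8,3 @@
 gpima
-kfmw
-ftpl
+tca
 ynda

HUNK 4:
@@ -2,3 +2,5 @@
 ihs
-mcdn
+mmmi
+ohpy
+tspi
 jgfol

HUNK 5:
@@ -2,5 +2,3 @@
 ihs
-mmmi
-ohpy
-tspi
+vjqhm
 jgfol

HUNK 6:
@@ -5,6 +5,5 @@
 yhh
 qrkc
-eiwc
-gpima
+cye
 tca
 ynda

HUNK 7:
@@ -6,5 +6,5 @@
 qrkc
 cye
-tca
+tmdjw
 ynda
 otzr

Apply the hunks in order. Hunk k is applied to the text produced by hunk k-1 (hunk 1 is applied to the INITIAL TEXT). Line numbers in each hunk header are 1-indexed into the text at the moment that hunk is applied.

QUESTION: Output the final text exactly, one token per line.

Hunk 1: at line 2 remove [lxob,ckm,myu] add [mcdn] -> 12 lines: gkwj ihs mcdn jgfol cbeh ogxyk gwu gpima kfmw ftpl ynda otzr
Hunk 2: at line 3 remove [cbeh,ogxyk,gwu] add [yhh,qrkc,eiwc] -> 12 lines: gkwj ihs mcdn jgfol yhh qrkc eiwc gpima kfmw ftpl ynda otzr
Hunk 3: at line 8 remove [kfmw,ftpl] add [tca] -> 11 lines: gkwj ihs mcdn jgfol yhh qrkc eiwc gpima tca ynda otzr
Hunk 4: at line 2 remove [mcdn] add [mmmi,ohpy,tspi] -> 13 lines: gkwj ihs mmmi ohpy tspi jgfol yhh qrkc eiwc gpima tca ynda otzr
Hunk 5: at line 2 remove [mmmi,ohpy,tspi] add [vjqhm] -> 11 lines: gkwj ihs vjqhm jgfol yhh qrkc eiwc gpima tca ynda otzr
Hunk 6: at line 5 remove [eiwc,gpima] add [cye] -> 10 lines: gkwj ihs vjqhm jgfol yhh qrkc cye tca ynda otzr
Hunk 7: at line 6 remove [tca] add [tmdjw] -> 10 lines: gkwj ihs vjqhm jgfol yhh qrkc cye tmdjw ynda otzr

Answer: gkwj
ihs
vjqhm
jgfol
yhh
qrkc
cye
tmdjw
ynda
otzr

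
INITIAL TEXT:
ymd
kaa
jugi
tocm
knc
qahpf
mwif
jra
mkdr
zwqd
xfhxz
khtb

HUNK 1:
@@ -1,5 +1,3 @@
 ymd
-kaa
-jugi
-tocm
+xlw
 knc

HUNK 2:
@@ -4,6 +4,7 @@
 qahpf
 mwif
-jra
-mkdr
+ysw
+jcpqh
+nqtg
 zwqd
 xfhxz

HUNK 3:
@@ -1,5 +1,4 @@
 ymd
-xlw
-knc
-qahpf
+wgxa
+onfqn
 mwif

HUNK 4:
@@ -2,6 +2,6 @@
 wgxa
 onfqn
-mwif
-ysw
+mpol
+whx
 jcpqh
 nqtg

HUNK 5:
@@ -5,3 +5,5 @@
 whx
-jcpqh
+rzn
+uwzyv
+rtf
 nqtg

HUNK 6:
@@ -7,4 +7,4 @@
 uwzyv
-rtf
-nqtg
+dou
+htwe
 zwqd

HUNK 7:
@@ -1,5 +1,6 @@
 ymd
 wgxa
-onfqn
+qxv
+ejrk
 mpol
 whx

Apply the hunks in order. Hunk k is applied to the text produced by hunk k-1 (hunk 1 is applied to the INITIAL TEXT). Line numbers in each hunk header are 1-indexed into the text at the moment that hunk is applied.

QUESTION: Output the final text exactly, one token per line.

Answer: ymd
wgxa
qxv
ejrk
mpol
whx
rzn
uwzyv
dou
htwe
zwqd
xfhxz
khtb

Derivation:
Hunk 1: at line 1 remove [kaa,jugi,tocm] add [xlw] -> 10 lines: ymd xlw knc qahpf mwif jra mkdr zwqd xfhxz khtb
Hunk 2: at line 4 remove [jra,mkdr] add [ysw,jcpqh,nqtg] -> 11 lines: ymd xlw knc qahpf mwif ysw jcpqh nqtg zwqd xfhxz khtb
Hunk 3: at line 1 remove [xlw,knc,qahpf] add [wgxa,onfqn] -> 10 lines: ymd wgxa onfqn mwif ysw jcpqh nqtg zwqd xfhxz khtb
Hunk 4: at line 2 remove [mwif,ysw] add [mpol,whx] -> 10 lines: ymd wgxa onfqn mpol whx jcpqh nqtg zwqd xfhxz khtb
Hunk 5: at line 5 remove [jcpqh] add [rzn,uwzyv,rtf] -> 12 lines: ymd wgxa onfqn mpol whx rzn uwzyv rtf nqtg zwqd xfhxz khtb
Hunk 6: at line 7 remove [rtf,nqtg] add [dou,htwe] -> 12 lines: ymd wgxa onfqn mpol whx rzn uwzyv dou htwe zwqd xfhxz khtb
Hunk 7: at line 1 remove [onfqn] add [qxv,ejrk] -> 13 lines: ymd wgxa qxv ejrk mpol whx rzn uwzyv dou htwe zwqd xfhxz khtb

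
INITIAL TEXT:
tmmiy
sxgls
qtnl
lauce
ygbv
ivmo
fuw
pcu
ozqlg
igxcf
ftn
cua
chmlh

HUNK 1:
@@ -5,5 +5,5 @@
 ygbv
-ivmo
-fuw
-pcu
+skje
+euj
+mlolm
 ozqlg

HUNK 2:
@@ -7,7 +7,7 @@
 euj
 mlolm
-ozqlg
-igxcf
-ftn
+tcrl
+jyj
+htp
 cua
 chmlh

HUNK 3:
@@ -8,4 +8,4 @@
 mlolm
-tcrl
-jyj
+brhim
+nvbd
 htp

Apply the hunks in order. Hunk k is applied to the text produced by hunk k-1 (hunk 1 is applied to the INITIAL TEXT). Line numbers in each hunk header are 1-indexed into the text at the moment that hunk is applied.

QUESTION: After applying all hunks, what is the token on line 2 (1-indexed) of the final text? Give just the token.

Answer: sxgls

Derivation:
Hunk 1: at line 5 remove [ivmo,fuw,pcu] add [skje,euj,mlolm] -> 13 lines: tmmiy sxgls qtnl lauce ygbv skje euj mlolm ozqlg igxcf ftn cua chmlh
Hunk 2: at line 7 remove [ozqlg,igxcf,ftn] add [tcrl,jyj,htp] -> 13 lines: tmmiy sxgls qtnl lauce ygbv skje euj mlolm tcrl jyj htp cua chmlh
Hunk 3: at line 8 remove [tcrl,jyj] add [brhim,nvbd] -> 13 lines: tmmiy sxgls qtnl lauce ygbv skje euj mlolm brhim nvbd htp cua chmlh
Final line 2: sxgls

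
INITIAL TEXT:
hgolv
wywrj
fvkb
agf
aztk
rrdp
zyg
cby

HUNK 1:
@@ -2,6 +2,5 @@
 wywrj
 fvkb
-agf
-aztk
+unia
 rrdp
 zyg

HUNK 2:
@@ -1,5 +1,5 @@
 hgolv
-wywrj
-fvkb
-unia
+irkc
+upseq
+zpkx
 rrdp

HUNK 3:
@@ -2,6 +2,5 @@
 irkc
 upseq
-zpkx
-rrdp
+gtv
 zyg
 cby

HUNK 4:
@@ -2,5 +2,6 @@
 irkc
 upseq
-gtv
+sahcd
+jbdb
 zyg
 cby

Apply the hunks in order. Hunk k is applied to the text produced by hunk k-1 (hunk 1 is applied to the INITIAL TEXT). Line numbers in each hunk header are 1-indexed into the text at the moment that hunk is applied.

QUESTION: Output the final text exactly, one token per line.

Hunk 1: at line 2 remove [agf,aztk] add [unia] -> 7 lines: hgolv wywrj fvkb unia rrdp zyg cby
Hunk 2: at line 1 remove [wywrj,fvkb,unia] add [irkc,upseq,zpkx] -> 7 lines: hgolv irkc upseq zpkx rrdp zyg cby
Hunk 3: at line 2 remove [zpkx,rrdp] add [gtv] -> 6 lines: hgolv irkc upseq gtv zyg cby
Hunk 4: at line 2 remove [gtv] add [sahcd,jbdb] -> 7 lines: hgolv irkc upseq sahcd jbdb zyg cby

Answer: hgolv
irkc
upseq
sahcd
jbdb
zyg
cby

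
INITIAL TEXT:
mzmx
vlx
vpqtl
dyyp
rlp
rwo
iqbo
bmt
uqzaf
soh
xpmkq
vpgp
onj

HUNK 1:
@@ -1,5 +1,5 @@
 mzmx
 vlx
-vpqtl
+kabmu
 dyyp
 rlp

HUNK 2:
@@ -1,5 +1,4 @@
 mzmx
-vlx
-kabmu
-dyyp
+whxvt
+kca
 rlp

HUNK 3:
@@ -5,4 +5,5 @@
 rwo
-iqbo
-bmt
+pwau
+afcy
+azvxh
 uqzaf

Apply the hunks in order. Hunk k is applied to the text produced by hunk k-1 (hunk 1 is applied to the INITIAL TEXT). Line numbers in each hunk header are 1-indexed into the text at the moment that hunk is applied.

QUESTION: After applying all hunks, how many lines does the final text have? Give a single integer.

Answer: 13

Derivation:
Hunk 1: at line 1 remove [vpqtl] add [kabmu] -> 13 lines: mzmx vlx kabmu dyyp rlp rwo iqbo bmt uqzaf soh xpmkq vpgp onj
Hunk 2: at line 1 remove [vlx,kabmu,dyyp] add [whxvt,kca] -> 12 lines: mzmx whxvt kca rlp rwo iqbo bmt uqzaf soh xpmkq vpgp onj
Hunk 3: at line 5 remove [iqbo,bmt] add [pwau,afcy,azvxh] -> 13 lines: mzmx whxvt kca rlp rwo pwau afcy azvxh uqzaf soh xpmkq vpgp onj
Final line count: 13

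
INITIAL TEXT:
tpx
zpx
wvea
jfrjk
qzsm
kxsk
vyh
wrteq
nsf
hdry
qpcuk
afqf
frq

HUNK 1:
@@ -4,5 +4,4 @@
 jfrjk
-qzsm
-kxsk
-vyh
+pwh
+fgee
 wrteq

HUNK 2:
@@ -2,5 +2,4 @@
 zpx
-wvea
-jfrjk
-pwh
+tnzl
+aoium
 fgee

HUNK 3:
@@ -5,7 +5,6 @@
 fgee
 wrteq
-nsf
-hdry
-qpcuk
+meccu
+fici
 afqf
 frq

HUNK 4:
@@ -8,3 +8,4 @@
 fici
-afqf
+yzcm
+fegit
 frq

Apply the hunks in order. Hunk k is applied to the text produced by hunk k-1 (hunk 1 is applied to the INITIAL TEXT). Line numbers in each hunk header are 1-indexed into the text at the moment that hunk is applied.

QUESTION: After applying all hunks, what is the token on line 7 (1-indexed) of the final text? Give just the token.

Answer: meccu

Derivation:
Hunk 1: at line 4 remove [qzsm,kxsk,vyh] add [pwh,fgee] -> 12 lines: tpx zpx wvea jfrjk pwh fgee wrteq nsf hdry qpcuk afqf frq
Hunk 2: at line 2 remove [wvea,jfrjk,pwh] add [tnzl,aoium] -> 11 lines: tpx zpx tnzl aoium fgee wrteq nsf hdry qpcuk afqf frq
Hunk 3: at line 5 remove [nsf,hdry,qpcuk] add [meccu,fici] -> 10 lines: tpx zpx tnzl aoium fgee wrteq meccu fici afqf frq
Hunk 4: at line 8 remove [afqf] add [yzcm,fegit] -> 11 lines: tpx zpx tnzl aoium fgee wrteq meccu fici yzcm fegit frq
Final line 7: meccu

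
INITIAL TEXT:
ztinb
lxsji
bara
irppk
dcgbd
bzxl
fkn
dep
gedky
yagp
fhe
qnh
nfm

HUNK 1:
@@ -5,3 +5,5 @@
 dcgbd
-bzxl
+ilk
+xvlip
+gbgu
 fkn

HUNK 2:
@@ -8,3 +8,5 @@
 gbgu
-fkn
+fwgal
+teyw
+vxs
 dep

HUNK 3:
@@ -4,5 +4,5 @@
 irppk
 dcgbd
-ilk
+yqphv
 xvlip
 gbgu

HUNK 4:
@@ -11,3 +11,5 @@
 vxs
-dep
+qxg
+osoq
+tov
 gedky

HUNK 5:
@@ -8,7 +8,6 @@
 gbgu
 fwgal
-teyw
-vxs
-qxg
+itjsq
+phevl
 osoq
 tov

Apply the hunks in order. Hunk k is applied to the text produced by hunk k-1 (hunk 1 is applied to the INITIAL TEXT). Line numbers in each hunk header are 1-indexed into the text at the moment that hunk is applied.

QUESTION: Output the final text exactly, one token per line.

Hunk 1: at line 5 remove [bzxl] add [ilk,xvlip,gbgu] -> 15 lines: ztinb lxsji bara irppk dcgbd ilk xvlip gbgu fkn dep gedky yagp fhe qnh nfm
Hunk 2: at line 8 remove [fkn] add [fwgal,teyw,vxs] -> 17 lines: ztinb lxsji bara irppk dcgbd ilk xvlip gbgu fwgal teyw vxs dep gedky yagp fhe qnh nfm
Hunk 3: at line 4 remove [ilk] add [yqphv] -> 17 lines: ztinb lxsji bara irppk dcgbd yqphv xvlip gbgu fwgal teyw vxs dep gedky yagp fhe qnh nfm
Hunk 4: at line 11 remove [dep] add [qxg,osoq,tov] -> 19 lines: ztinb lxsji bara irppk dcgbd yqphv xvlip gbgu fwgal teyw vxs qxg osoq tov gedky yagp fhe qnh nfm
Hunk 5: at line 8 remove [teyw,vxs,qxg] add [itjsq,phevl] -> 18 lines: ztinb lxsji bara irppk dcgbd yqphv xvlip gbgu fwgal itjsq phevl osoq tov gedky yagp fhe qnh nfm

Answer: ztinb
lxsji
bara
irppk
dcgbd
yqphv
xvlip
gbgu
fwgal
itjsq
phevl
osoq
tov
gedky
yagp
fhe
qnh
nfm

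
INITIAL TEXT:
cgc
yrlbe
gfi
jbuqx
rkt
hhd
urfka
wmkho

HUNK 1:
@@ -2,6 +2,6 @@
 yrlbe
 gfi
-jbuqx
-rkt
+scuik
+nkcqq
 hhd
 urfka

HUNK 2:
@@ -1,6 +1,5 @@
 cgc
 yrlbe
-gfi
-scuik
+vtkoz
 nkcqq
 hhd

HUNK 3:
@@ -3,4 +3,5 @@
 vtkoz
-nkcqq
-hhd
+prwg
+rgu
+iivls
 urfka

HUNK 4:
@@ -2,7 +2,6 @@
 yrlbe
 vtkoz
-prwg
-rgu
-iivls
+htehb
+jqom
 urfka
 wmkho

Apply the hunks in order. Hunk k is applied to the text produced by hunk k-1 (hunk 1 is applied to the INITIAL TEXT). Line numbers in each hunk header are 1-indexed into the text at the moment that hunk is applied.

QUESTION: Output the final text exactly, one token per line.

Answer: cgc
yrlbe
vtkoz
htehb
jqom
urfka
wmkho

Derivation:
Hunk 1: at line 2 remove [jbuqx,rkt] add [scuik,nkcqq] -> 8 lines: cgc yrlbe gfi scuik nkcqq hhd urfka wmkho
Hunk 2: at line 1 remove [gfi,scuik] add [vtkoz] -> 7 lines: cgc yrlbe vtkoz nkcqq hhd urfka wmkho
Hunk 3: at line 3 remove [nkcqq,hhd] add [prwg,rgu,iivls] -> 8 lines: cgc yrlbe vtkoz prwg rgu iivls urfka wmkho
Hunk 4: at line 2 remove [prwg,rgu,iivls] add [htehb,jqom] -> 7 lines: cgc yrlbe vtkoz htehb jqom urfka wmkho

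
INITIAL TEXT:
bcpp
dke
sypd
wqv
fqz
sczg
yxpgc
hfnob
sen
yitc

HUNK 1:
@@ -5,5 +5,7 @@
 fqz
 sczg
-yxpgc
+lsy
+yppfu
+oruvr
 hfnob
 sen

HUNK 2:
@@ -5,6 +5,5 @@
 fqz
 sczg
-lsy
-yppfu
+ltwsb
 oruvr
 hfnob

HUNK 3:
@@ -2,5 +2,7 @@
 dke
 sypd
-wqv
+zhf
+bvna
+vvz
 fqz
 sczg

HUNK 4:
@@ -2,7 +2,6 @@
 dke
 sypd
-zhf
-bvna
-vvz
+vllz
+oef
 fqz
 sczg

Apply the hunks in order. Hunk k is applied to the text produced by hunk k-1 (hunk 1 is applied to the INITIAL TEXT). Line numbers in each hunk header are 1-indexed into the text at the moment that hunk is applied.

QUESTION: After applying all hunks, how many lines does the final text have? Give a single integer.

Hunk 1: at line 5 remove [yxpgc] add [lsy,yppfu,oruvr] -> 12 lines: bcpp dke sypd wqv fqz sczg lsy yppfu oruvr hfnob sen yitc
Hunk 2: at line 5 remove [lsy,yppfu] add [ltwsb] -> 11 lines: bcpp dke sypd wqv fqz sczg ltwsb oruvr hfnob sen yitc
Hunk 3: at line 2 remove [wqv] add [zhf,bvna,vvz] -> 13 lines: bcpp dke sypd zhf bvna vvz fqz sczg ltwsb oruvr hfnob sen yitc
Hunk 4: at line 2 remove [zhf,bvna,vvz] add [vllz,oef] -> 12 lines: bcpp dke sypd vllz oef fqz sczg ltwsb oruvr hfnob sen yitc
Final line count: 12

Answer: 12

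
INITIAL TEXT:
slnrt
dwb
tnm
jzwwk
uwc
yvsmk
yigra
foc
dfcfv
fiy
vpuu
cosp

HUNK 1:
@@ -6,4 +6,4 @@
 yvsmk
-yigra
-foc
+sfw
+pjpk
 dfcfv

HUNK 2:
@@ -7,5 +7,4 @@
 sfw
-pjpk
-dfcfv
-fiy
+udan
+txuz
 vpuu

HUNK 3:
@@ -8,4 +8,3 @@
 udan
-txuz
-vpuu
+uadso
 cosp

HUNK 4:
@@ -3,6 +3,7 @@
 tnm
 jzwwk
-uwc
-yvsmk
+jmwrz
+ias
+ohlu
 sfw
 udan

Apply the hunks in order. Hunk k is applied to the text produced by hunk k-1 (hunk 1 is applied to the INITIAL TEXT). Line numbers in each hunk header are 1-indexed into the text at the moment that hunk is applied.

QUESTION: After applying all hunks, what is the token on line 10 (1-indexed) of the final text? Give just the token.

Answer: uadso

Derivation:
Hunk 1: at line 6 remove [yigra,foc] add [sfw,pjpk] -> 12 lines: slnrt dwb tnm jzwwk uwc yvsmk sfw pjpk dfcfv fiy vpuu cosp
Hunk 2: at line 7 remove [pjpk,dfcfv,fiy] add [udan,txuz] -> 11 lines: slnrt dwb tnm jzwwk uwc yvsmk sfw udan txuz vpuu cosp
Hunk 3: at line 8 remove [txuz,vpuu] add [uadso] -> 10 lines: slnrt dwb tnm jzwwk uwc yvsmk sfw udan uadso cosp
Hunk 4: at line 3 remove [uwc,yvsmk] add [jmwrz,ias,ohlu] -> 11 lines: slnrt dwb tnm jzwwk jmwrz ias ohlu sfw udan uadso cosp
Final line 10: uadso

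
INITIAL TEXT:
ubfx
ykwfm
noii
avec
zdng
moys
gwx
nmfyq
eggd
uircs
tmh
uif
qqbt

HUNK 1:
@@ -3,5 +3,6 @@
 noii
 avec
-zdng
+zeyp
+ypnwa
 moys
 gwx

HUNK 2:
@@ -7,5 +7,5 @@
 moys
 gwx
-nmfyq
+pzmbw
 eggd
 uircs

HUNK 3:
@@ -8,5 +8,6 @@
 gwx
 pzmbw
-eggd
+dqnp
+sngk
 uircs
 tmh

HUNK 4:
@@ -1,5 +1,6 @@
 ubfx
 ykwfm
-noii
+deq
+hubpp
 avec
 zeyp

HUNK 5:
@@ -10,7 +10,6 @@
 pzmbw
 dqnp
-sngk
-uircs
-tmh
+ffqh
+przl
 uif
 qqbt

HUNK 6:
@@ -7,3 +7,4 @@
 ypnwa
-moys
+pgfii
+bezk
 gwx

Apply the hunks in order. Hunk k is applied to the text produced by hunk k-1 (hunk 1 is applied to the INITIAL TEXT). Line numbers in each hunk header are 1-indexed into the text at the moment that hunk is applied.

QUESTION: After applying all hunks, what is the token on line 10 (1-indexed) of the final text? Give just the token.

Hunk 1: at line 3 remove [zdng] add [zeyp,ypnwa] -> 14 lines: ubfx ykwfm noii avec zeyp ypnwa moys gwx nmfyq eggd uircs tmh uif qqbt
Hunk 2: at line 7 remove [nmfyq] add [pzmbw] -> 14 lines: ubfx ykwfm noii avec zeyp ypnwa moys gwx pzmbw eggd uircs tmh uif qqbt
Hunk 3: at line 8 remove [eggd] add [dqnp,sngk] -> 15 lines: ubfx ykwfm noii avec zeyp ypnwa moys gwx pzmbw dqnp sngk uircs tmh uif qqbt
Hunk 4: at line 1 remove [noii] add [deq,hubpp] -> 16 lines: ubfx ykwfm deq hubpp avec zeyp ypnwa moys gwx pzmbw dqnp sngk uircs tmh uif qqbt
Hunk 5: at line 10 remove [sngk,uircs,tmh] add [ffqh,przl] -> 15 lines: ubfx ykwfm deq hubpp avec zeyp ypnwa moys gwx pzmbw dqnp ffqh przl uif qqbt
Hunk 6: at line 7 remove [moys] add [pgfii,bezk] -> 16 lines: ubfx ykwfm deq hubpp avec zeyp ypnwa pgfii bezk gwx pzmbw dqnp ffqh przl uif qqbt
Final line 10: gwx

Answer: gwx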